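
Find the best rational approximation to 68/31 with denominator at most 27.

Expand x = 68/31 as a continued fraction with the Euclidean algorithm:
  68 = 2*31 + 6, so a_0 = 2.
  31 = 5*6 + 1, so a_1 = 5.
  6 = 6*1 + 0, so a_2 = 6.
so x = [2; 5, 6].
Convergents (p_i = a_i*p_{i-1} + p_{i-2}, q_i = a_i*q_{i-1} + q_{i-2} with p_{-2}=0, p_{-1}=1, q_{-2}=1, q_{-1}=0), until the denominator exceeds 27:
  i=0: a_0=2, p_0 = 2*1 + 0 = 2, q_0 = 2*0 + 1 = 1.
  i=1: a_1=5, p_1 = 5*2 + 1 = 11, q_1 = 5*1 + 0 = 5.
  i=2: a_2=6, p_2 = 6*11 + 2 = 68, q_2 = 6*5 + 1 = 31.
q_2 = 31 > 27, so the last convergent with denominator <= 27 is p_1/q_1 = 11/5.
The closest fraction with denominator <= 27 is either p_1/q_1 or the intermediate fraction (k*p_1 + p_0)/(k*q_1 + q_0) with the largest k >= 1 whose denominator stays <= 27; these approach x as k grows, and every other convergent or intermediate fraction in range is farther away.
Largest k: floor((27 - q_0)/q_1) = floor((27 - 1)/5) = 5.
That gives (5*11 + 2)/(5*5 + 1) = 57/26.
Compare the errors: |x - 11/5| = |68*5 - 11*31|/(31*5) = 1/155, and |x - 57/26| = |68*26 - 57*31|/(31*26) = 1/806.
Cross-multiplying, 1*155 = 155 < 806 = 1*806, so 1/806 is smaller: the intermediate fraction 57/26 is closer to x than 11/5.

57/26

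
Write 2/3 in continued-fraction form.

Run the Euclidean algorithm on 2 and 3; the successive quotients are the partial quotients a_0, a_1, ... (each step inverts the fractional part left over by the previous one):
  2 = 0*3 + 2, so a_0 = 0.
  3 = 1*2 + 1, so a_1 = 1.
  2 = 2*1 + 0, so a_2 = 2.
The remainder reaches 0 after 3 divisions, so the expansion has 3 partial quotients, read off in order.

[0; 1, 2]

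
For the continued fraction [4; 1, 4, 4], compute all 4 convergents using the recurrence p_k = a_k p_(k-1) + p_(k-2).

Using the convergent recurrence p_i = a_i*p_{i-1} + p_{i-2}, q_i = a_i*q_{i-1} + q_{i-2} with p_{-2}=0, p_{-1}=1, q_{-2}=1, q_{-1}=0:
  i=0: a_0=4, p_0 = 4*1 + 0 = 4, q_0 = 4*0 + 1 = 1.
  i=1: a_1=1, p_1 = 1*4 + 1 = 5, q_1 = 1*1 + 0 = 1.
  i=2: a_2=4, p_2 = 4*5 + 4 = 24, q_2 = 4*1 + 1 = 5.
  i=3: a_3=4, p_3 = 4*24 + 5 = 101, q_3 = 4*5 + 1 = 21.

4/1, 5/1, 24/5, 101/21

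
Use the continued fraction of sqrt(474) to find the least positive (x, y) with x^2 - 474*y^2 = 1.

(x, y) = (193549, 8890)

First expand sqrt(474) as a continued fraction. With x_i = (sqrt(474) + m_i)/d_i and (m_0, d_0) = (0, 1): a_0 = floor(sqrt(474)) = 21, since 21^2 = 441 <= 474 < 484 = 22^2.
Iterate m_{i+1} = d_i*a_i - m_i, d_{i+1} = (474 - m_{i+1}^2)/d_i, a_{i+1} = floor((a_0 + m_{i+1})/d_{i+1}):
  m_1 = 1*21 - 0 = 21, d_1 = (474 - 21^2)/1 = 33/1 = 33, a_1 = floor((21 + 21)/33) = 1.
  m_2 = 33*1 - 21 = 12, d_2 = (474 - 12^2)/33 = 330/33 = 10, a_2 = floor((21 + 12)/10) = 3.
  m_3 = 10*3 - 12 = 18, d_3 = (474 - 18^2)/10 = 150/10 = 15, a_3 = floor((21 + 18)/15) = 2.
  m_4 = 15*2 - 18 = 12, d_4 = (474 - 12^2)/15 = 330/15 = 22, a_4 = floor((21 + 12)/22) = 1.
  m_5 = 22*1 - 12 = 10, d_5 = (474 - 10^2)/22 = 374/22 = 17, a_5 = floor((21 + 10)/17) = 1.
  m_6 = 17*1 - 10 = 7, d_6 = (474 - 7^2)/17 = 425/17 = 25, a_6 = floor((21 + 7)/25) = 1.
  m_7 = 25*1 - 7 = 18, d_7 = (474 - 18^2)/25 = 150/25 = 6, a_7 = floor((21 + 18)/6) = 6.
  m_8 = 6*6 - 18 = 18, d_8 = (474 - 18^2)/6 = 150/6 = 25, a_8 = floor((21 + 18)/25) = 1.
  m_9 = 25*1 - 18 = 7, d_9 = (474 - 7^2)/25 = 425/25 = 17, a_9 = floor((21 + 7)/17) = 1.
  m_10 = 17*1 - 7 = 10, d_10 = (474 - 10^2)/17 = 374/17 = 22, a_10 = floor((21 + 10)/22) = 1.
  m_11 = 22*1 - 10 = 12, d_11 = (474 - 12^2)/22 = 330/22 = 15, a_11 = floor((21 + 12)/15) = 2.
  m_12 = 15*2 - 12 = 18, d_12 = (474 - 18^2)/15 = 150/15 = 10, a_12 = floor((21 + 18)/10) = 3.
  m_13 = 10*3 - 18 = 12, d_13 = (474 - 12^2)/10 = 330/10 = 33, a_13 = floor((21 + 12)/33) = 1.
  m_14 = 33*1 - 12 = 21, d_14 = (474 - 21^2)/33 = 33/33 = 1, a_14 = floor((21 + 21)/1) = 42.
  m_15 = 1*42 - 21 = 21, d_15 = (474 - 21^2)/1 = 33/1 = 33: (m_15, d_15) = (m_1, d_1) = (21, 33), so from here the quotients repeat a_1, ..., a_14; the period length is 14.
So sqrt(474) = [21; (1, 3, 2, 1, 1, 1, 6, 1, 1, 1, 2, 3, 1, 42)] with period length k = 14.
k is even, so the fundamental solution of x^2 - 474y^2 = 1 is (p_{k-1}, q_{k-1}) = (p_13, q_13); compute convergents through index 13.
Convergents (p_i = a_i*p_{i-1} + p_{i-2}, q_i = a_i*q_{i-1} + q_{i-2} with p_{-2}=0, p_{-1}=1, q_{-2}=1, q_{-1}=0):
  i=0: a_0=21, p_0 = 21*1 + 0 = 21, q_0 = 21*0 + 1 = 1.
  i=1: a_1=1, p_1 = 1*21 + 1 = 22, q_1 = 1*1 + 0 = 1.
  i=2: a_2=3, p_2 = 3*22 + 21 = 87, q_2 = 3*1 + 1 = 4.
  i=3: a_3=2, p_3 = 2*87 + 22 = 196, q_3 = 2*4 + 1 = 9.
  i=4: a_4=1, p_4 = 1*196 + 87 = 283, q_4 = 1*9 + 4 = 13.
  i=5: a_5=1, p_5 = 1*283 + 196 = 479, q_5 = 1*13 + 9 = 22.
  i=6: a_6=1, p_6 = 1*479 + 283 = 762, q_6 = 1*22 + 13 = 35.
  i=7: a_7=6, p_7 = 6*762 + 479 = 5051, q_7 = 6*35 + 22 = 232.
  i=8: a_8=1, p_8 = 1*5051 + 762 = 5813, q_8 = 1*232 + 35 = 267.
  i=9: a_9=1, p_9 = 1*5813 + 5051 = 10864, q_9 = 1*267 + 232 = 499.
  i=10: a_10=1, p_10 = 1*10864 + 5813 = 16677, q_10 = 1*499 + 267 = 766.
  i=11: a_11=2, p_11 = 2*16677 + 10864 = 44218, q_11 = 2*766 + 499 = 2031.
  i=12: a_12=3, p_12 = 3*44218 + 16677 = 149331, q_12 = 3*2031 + 766 = 6859.
  i=13: a_13=1, p_13 = 1*149331 + 44218 = 193549, q_13 = 1*6859 + 2031 = 8890.
Check: 193549^2 - 474*8890^2 = 37461215401 - 37461215400 = 1, so (x, y) = (193549, 8890) solves the equation, and by the theorem it is the least positive solution.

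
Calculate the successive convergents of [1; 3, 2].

1/1, 4/3, 9/7

Using the convergent recurrence p_i = a_i*p_{i-1} + p_{i-2}, q_i = a_i*q_{i-1} + q_{i-2} with p_{-2}=0, p_{-1}=1, q_{-2}=1, q_{-1}=0:
  i=0: a_0=1, p_0 = 1*1 + 0 = 1, q_0 = 1*0 + 1 = 1.
  i=1: a_1=3, p_1 = 3*1 + 1 = 4, q_1 = 3*1 + 0 = 3.
  i=2: a_2=2, p_2 = 2*4 + 1 = 9, q_2 = 2*3 + 1 = 7.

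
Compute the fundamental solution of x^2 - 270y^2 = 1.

(x, y) = (5291, 322)

First expand sqrt(270) as a continued fraction. With x_i = (sqrt(270) + m_i)/d_i and (m_0, d_0) = (0, 1): a_0 = floor(sqrt(270)) = 16, since 16^2 = 256 <= 270 < 289 = 17^2.
Iterate m_{i+1} = d_i*a_i - m_i, d_{i+1} = (270 - m_{i+1}^2)/d_i, a_{i+1} = floor((a_0 + m_{i+1})/d_{i+1}):
  m_1 = 1*16 - 0 = 16, d_1 = (270 - 16^2)/1 = 14/1 = 14, a_1 = floor((16 + 16)/14) = 2.
  m_2 = 14*2 - 16 = 12, d_2 = (270 - 12^2)/14 = 126/14 = 9, a_2 = floor((16 + 12)/9) = 3.
  m_3 = 9*3 - 12 = 15, d_3 = (270 - 15^2)/9 = 45/9 = 5, a_3 = floor((16 + 15)/5) = 6.
  m_4 = 5*6 - 15 = 15, d_4 = (270 - 15^2)/5 = 45/5 = 9, a_4 = floor((16 + 15)/9) = 3.
  m_5 = 9*3 - 15 = 12, d_5 = (270 - 12^2)/9 = 126/9 = 14, a_5 = floor((16 + 12)/14) = 2.
  m_6 = 14*2 - 12 = 16, d_6 = (270 - 16^2)/14 = 14/14 = 1, a_6 = floor((16 + 16)/1) = 32.
  m_7 = 1*32 - 16 = 16, d_7 = (270 - 16^2)/1 = 14/1 = 14: (m_7, d_7) = (m_1, d_1) = (16, 14), so from here the quotients repeat a_1, ..., a_6; the period length is 6.
So sqrt(270) = [16; (2, 3, 6, 3, 2, 32)] with period length k = 6.
k is even, so the fundamental solution of x^2 - 270y^2 = 1 is (p_{k-1}, q_{k-1}) = (p_5, q_5); compute convergents through index 5.
Convergents (p_i = a_i*p_{i-1} + p_{i-2}, q_i = a_i*q_{i-1} + q_{i-2} with p_{-2}=0, p_{-1}=1, q_{-2}=1, q_{-1}=0):
  i=0: a_0=16, p_0 = 16*1 + 0 = 16, q_0 = 16*0 + 1 = 1.
  i=1: a_1=2, p_1 = 2*16 + 1 = 33, q_1 = 2*1 + 0 = 2.
  i=2: a_2=3, p_2 = 3*33 + 16 = 115, q_2 = 3*2 + 1 = 7.
  i=3: a_3=6, p_3 = 6*115 + 33 = 723, q_3 = 6*7 + 2 = 44.
  i=4: a_4=3, p_4 = 3*723 + 115 = 2284, q_4 = 3*44 + 7 = 139.
  i=5: a_5=2, p_5 = 2*2284 + 723 = 5291, q_5 = 2*139 + 44 = 322.
Check: 5291^2 - 270*322^2 = 27994681 - 27994680 = 1, so (x, y) = (5291, 322) solves the equation, and by the theorem it is the least positive solution.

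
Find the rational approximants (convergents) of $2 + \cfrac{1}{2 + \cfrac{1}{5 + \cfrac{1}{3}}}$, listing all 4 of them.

Using the convergent recurrence p_i = a_i*p_{i-1} + p_{i-2}, q_i = a_i*q_{i-1} + q_{i-2} with p_{-2}=0, p_{-1}=1, q_{-2}=1, q_{-1}=0:
  i=0: a_0=2, p_0 = 2*1 + 0 = 2, q_0 = 2*0 + 1 = 1.
  i=1: a_1=2, p_1 = 2*2 + 1 = 5, q_1 = 2*1 + 0 = 2.
  i=2: a_2=5, p_2 = 5*5 + 2 = 27, q_2 = 5*2 + 1 = 11.
  i=3: a_3=3, p_3 = 3*27 + 5 = 86, q_3 = 3*11 + 2 = 35.

2/1, 5/2, 27/11, 86/35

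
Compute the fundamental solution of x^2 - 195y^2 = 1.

(x, y) = (14, 1)

First expand sqrt(195) as a continued fraction. With x_i = (sqrt(195) + m_i)/d_i and (m_0, d_0) = (0, 1): a_0 = floor(sqrt(195)) = 13, since 13^2 = 169 <= 195 < 196 = 14^2.
Iterate m_{i+1} = d_i*a_i - m_i, d_{i+1} = (195 - m_{i+1}^2)/d_i, a_{i+1} = floor((a_0 + m_{i+1})/d_{i+1}):
  m_1 = 1*13 - 0 = 13, d_1 = (195 - 13^2)/1 = 26/1 = 26, a_1 = floor((13 + 13)/26) = 1.
  m_2 = 26*1 - 13 = 13, d_2 = (195 - 13^2)/26 = 26/26 = 1, a_2 = floor((13 + 13)/1) = 26.
  m_3 = 1*26 - 13 = 13, d_3 = (195 - 13^2)/1 = 26/1 = 26: (m_3, d_3) = (m_1, d_1) = (13, 26), so from here the quotients repeat a_1, a_2; the period length is 2.
So sqrt(195) = [13; (1, 26)] with period length k = 2.
k is even, so the fundamental solution of x^2 - 195y^2 = 1 is (p_{k-1}, q_{k-1}) = (p_1, q_1); compute convergents through index 1.
Convergents (p_i = a_i*p_{i-1} + p_{i-2}, q_i = a_i*q_{i-1} + q_{i-2} with p_{-2}=0, p_{-1}=1, q_{-2}=1, q_{-1}=0):
  i=0: a_0=13, p_0 = 13*1 + 0 = 13, q_0 = 13*0 + 1 = 1.
  i=1: a_1=1, p_1 = 1*13 + 1 = 14, q_1 = 1*1 + 0 = 1.
Check: 14^2 - 195*1^2 = 196 - 195 = 1, so (x, y) = (14, 1) solves the equation, and by the theorem it is the least positive solution.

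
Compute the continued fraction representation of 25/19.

Run the Euclidean algorithm on 25 and 19; the successive quotients are the partial quotients a_0, a_1, ... (each step inverts the fractional part left over by the previous one):
  25 = 1*19 + 6, so a_0 = 1.
  19 = 3*6 + 1, so a_1 = 3.
  6 = 6*1 + 0, so a_2 = 6.
The remainder reaches 0 after 3 divisions, so the expansion has 3 partial quotients, read off in order.

[1; 3, 6]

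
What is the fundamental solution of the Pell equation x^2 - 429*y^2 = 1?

(x, y) = (1524095, 73584)

First expand sqrt(429) as a continued fraction. With x_i = (sqrt(429) + m_i)/d_i and (m_0, d_0) = (0, 1): a_0 = floor(sqrt(429)) = 20, since 20^2 = 400 <= 429 < 441 = 21^2.
Iterate m_{i+1} = d_i*a_i - m_i, d_{i+1} = (429 - m_{i+1}^2)/d_i, a_{i+1} = floor((a_0 + m_{i+1})/d_{i+1}):
  m_1 = 1*20 - 0 = 20, d_1 = (429 - 20^2)/1 = 29/1 = 29, a_1 = floor((20 + 20)/29) = 1.
  m_2 = 29*1 - 20 = 9, d_2 = (429 - 9^2)/29 = 348/29 = 12, a_2 = floor((20 + 9)/12) = 2.
  m_3 = 12*2 - 9 = 15, d_3 = (429 - 15^2)/12 = 204/12 = 17, a_3 = floor((20 + 15)/17) = 2.
  m_4 = 17*2 - 15 = 19, d_4 = (429 - 19^2)/17 = 68/17 = 4, a_4 = floor((20 + 19)/4) = 9.
  m_5 = 4*9 - 19 = 17, d_5 = (429 - 17^2)/4 = 140/4 = 35, a_5 = floor((20 + 17)/35) = 1.
  m_6 = 35*1 - 17 = 18, d_6 = (429 - 18^2)/35 = 105/35 = 3, a_6 = floor((20 + 18)/3) = 12.
  m_7 = 3*12 - 18 = 18, d_7 = (429 - 18^2)/3 = 105/3 = 35, a_7 = floor((20 + 18)/35) = 1.
  m_8 = 35*1 - 18 = 17, d_8 = (429 - 17^2)/35 = 140/35 = 4, a_8 = floor((20 + 17)/4) = 9.
  m_9 = 4*9 - 17 = 19, d_9 = (429 - 19^2)/4 = 68/4 = 17, a_9 = floor((20 + 19)/17) = 2.
  m_10 = 17*2 - 19 = 15, d_10 = (429 - 15^2)/17 = 204/17 = 12, a_10 = floor((20 + 15)/12) = 2.
  m_11 = 12*2 - 15 = 9, d_11 = (429 - 9^2)/12 = 348/12 = 29, a_11 = floor((20 + 9)/29) = 1.
  m_12 = 29*1 - 9 = 20, d_12 = (429 - 20^2)/29 = 29/29 = 1, a_12 = floor((20 + 20)/1) = 40.
  m_13 = 1*40 - 20 = 20, d_13 = (429 - 20^2)/1 = 29/1 = 29: (m_13, d_13) = (m_1, d_1) = (20, 29), so from here the quotients repeat a_1, ..., a_12; the period length is 12.
So sqrt(429) = [20; (1, 2, 2, 9, 1, 12, 1, 9, 2, 2, 1, 40)] with period length k = 12.
k is even, so the fundamental solution of x^2 - 429y^2 = 1 is (p_{k-1}, q_{k-1}) = (p_11, q_11); compute convergents through index 11.
Convergents (p_i = a_i*p_{i-1} + p_{i-2}, q_i = a_i*q_{i-1} + q_{i-2} with p_{-2}=0, p_{-1}=1, q_{-2}=1, q_{-1}=0):
  i=0: a_0=20, p_0 = 20*1 + 0 = 20, q_0 = 20*0 + 1 = 1.
  i=1: a_1=1, p_1 = 1*20 + 1 = 21, q_1 = 1*1 + 0 = 1.
  i=2: a_2=2, p_2 = 2*21 + 20 = 62, q_2 = 2*1 + 1 = 3.
  i=3: a_3=2, p_3 = 2*62 + 21 = 145, q_3 = 2*3 + 1 = 7.
  i=4: a_4=9, p_4 = 9*145 + 62 = 1367, q_4 = 9*7 + 3 = 66.
  i=5: a_5=1, p_5 = 1*1367 + 145 = 1512, q_5 = 1*66 + 7 = 73.
  i=6: a_6=12, p_6 = 12*1512 + 1367 = 19511, q_6 = 12*73 + 66 = 942.
  i=7: a_7=1, p_7 = 1*19511 + 1512 = 21023, q_7 = 1*942 + 73 = 1015.
  i=8: a_8=9, p_8 = 9*21023 + 19511 = 208718, q_8 = 9*1015 + 942 = 10077.
  i=9: a_9=2, p_9 = 2*208718 + 21023 = 438459, q_9 = 2*10077 + 1015 = 21169.
  i=10: a_10=2, p_10 = 2*438459 + 208718 = 1085636, q_10 = 2*21169 + 10077 = 52415.
  i=11: a_11=1, p_11 = 1*1085636 + 438459 = 1524095, q_11 = 1*52415 + 21169 = 73584.
Check: 1524095^2 - 429*73584^2 = 2322865569025 - 2322865569024 = 1, so (x, y) = (1524095, 73584) solves the equation, and by the theorem it is the least positive solution.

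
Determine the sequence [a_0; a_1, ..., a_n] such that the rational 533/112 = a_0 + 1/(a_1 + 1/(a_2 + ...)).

Run the Euclidean algorithm on 533 and 112; the successive quotients are the partial quotients a_0, a_1, ... (each step inverts the fractional part left over by the previous one):
  533 = 4*112 + 85, so a_0 = 4.
  112 = 1*85 + 27, so a_1 = 1.
  85 = 3*27 + 4, so a_2 = 3.
  27 = 6*4 + 3, so a_3 = 6.
  4 = 1*3 + 1, so a_4 = 1.
  3 = 3*1 + 0, so a_5 = 3.
The remainder reaches 0 after 6 divisions, so the expansion has 6 partial quotients, read off in order.

[4; 1, 3, 6, 1, 3]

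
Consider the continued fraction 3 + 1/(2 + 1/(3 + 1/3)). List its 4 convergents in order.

3/1, 7/2, 24/7, 79/23

Using the convergent recurrence p_i = a_i*p_{i-1} + p_{i-2}, q_i = a_i*q_{i-1} + q_{i-2} with p_{-2}=0, p_{-1}=1, q_{-2}=1, q_{-1}=0:
  i=0: a_0=3, p_0 = 3*1 + 0 = 3, q_0 = 3*0 + 1 = 1.
  i=1: a_1=2, p_1 = 2*3 + 1 = 7, q_1 = 2*1 + 0 = 2.
  i=2: a_2=3, p_2 = 3*7 + 3 = 24, q_2 = 3*2 + 1 = 7.
  i=3: a_3=3, p_3 = 3*24 + 7 = 79, q_3 = 3*7 + 2 = 23.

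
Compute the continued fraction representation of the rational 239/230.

Run the Euclidean algorithm on 239 and 230; the successive quotients are the partial quotients a_0, a_1, ... (each step inverts the fractional part left over by the previous one):
  239 = 1*230 + 9, so a_0 = 1.
  230 = 25*9 + 5, so a_1 = 25.
  9 = 1*5 + 4, so a_2 = 1.
  5 = 1*4 + 1, so a_3 = 1.
  4 = 4*1 + 0, so a_4 = 4.
The remainder reaches 0 after 5 divisions, so the expansion has 5 partial quotients, read off in order.

[1; 25, 1, 1, 4]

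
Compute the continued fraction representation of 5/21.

Run the Euclidean algorithm on 5 and 21; the successive quotients are the partial quotients a_0, a_1, ... (each step inverts the fractional part left over by the previous one):
  5 = 0*21 + 5, so a_0 = 0.
  21 = 4*5 + 1, so a_1 = 4.
  5 = 5*1 + 0, so a_2 = 5.
The remainder reaches 0 after 3 divisions, so the expansion has 3 partial quotients, read off in order.

[0; 4, 5]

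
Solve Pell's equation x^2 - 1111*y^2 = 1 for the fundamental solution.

First expand sqrt(1111) as a continued fraction. With x_i = (sqrt(1111) + m_i)/d_i and (m_0, d_0) = (0, 1): a_0 = floor(sqrt(1111)) = 33, since 33^2 = 1089 <= 1111 < 1156 = 34^2.
Iterate m_{i+1} = d_i*a_i - m_i, d_{i+1} = (1111 - m_{i+1}^2)/d_i, a_{i+1} = floor((a_0 + m_{i+1})/d_{i+1}):
  m_1 = 1*33 - 0 = 33, d_1 = (1111 - 33^2)/1 = 22/1 = 22, a_1 = floor((33 + 33)/22) = 3.
  m_2 = 22*3 - 33 = 33, d_2 = (1111 - 33^2)/22 = 22/22 = 1, a_2 = floor((33 + 33)/1) = 66.
  m_3 = 1*66 - 33 = 33, d_3 = (1111 - 33^2)/1 = 22/1 = 22: (m_3, d_3) = (m_1, d_1) = (33, 22), so from here the quotients repeat a_1, a_2; the period length is 2.
So sqrt(1111) = [33; (3, 66)] with period length k = 2.
k is even, so the fundamental solution of x^2 - 1111y^2 = 1 is (p_{k-1}, q_{k-1}) = (p_1, q_1); compute convergents through index 1.
Convergents (p_i = a_i*p_{i-1} + p_{i-2}, q_i = a_i*q_{i-1} + q_{i-2} with p_{-2}=0, p_{-1}=1, q_{-2}=1, q_{-1}=0):
  i=0: a_0=33, p_0 = 33*1 + 0 = 33, q_0 = 33*0 + 1 = 1.
  i=1: a_1=3, p_1 = 3*33 + 1 = 100, q_1 = 3*1 + 0 = 3.
Check: 100^2 - 1111*3^2 = 10000 - 9999 = 1, so (x, y) = (100, 3) solves the equation, and by the theorem it is the least positive solution.

(x, y) = (100, 3)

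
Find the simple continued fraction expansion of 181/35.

Run the Euclidean algorithm on 181 and 35; the successive quotients are the partial quotients a_0, a_1, ... (each step inverts the fractional part left over by the previous one):
  181 = 5*35 + 6, so a_0 = 5.
  35 = 5*6 + 5, so a_1 = 5.
  6 = 1*5 + 1, so a_2 = 1.
  5 = 5*1 + 0, so a_3 = 5.
The remainder reaches 0 after 4 divisions, so the expansion has 4 partial quotients, read off in order.

[5; 5, 1, 5]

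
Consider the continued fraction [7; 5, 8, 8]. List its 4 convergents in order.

Using the convergent recurrence p_i = a_i*p_{i-1} + p_{i-2}, q_i = a_i*q_{i-1} + q_{i-2} with p_{-2}=0, p_{-1}=1, q_{-2}=1, q_{-1}=0:
  i=0: a_0=7, p_0 = 7*1 + 0 = 7, q_0 = 7*0 + 1 = 1.
  i=1: a_1=5, p_1 = 5*7 + 1 = 36, q_1 = 5*1 + 0 = 5.
  i=2: a_2=8, p_2 = 8*36 + 7 = 295, q_2 = 8*5 + 1 = 41.
  i=3: a_3=8, p_3 = 8*295 + 36 = 2396, q_3 = 8*41 + 5 = 333.

7/1, 36/5, 295/41, 2396/333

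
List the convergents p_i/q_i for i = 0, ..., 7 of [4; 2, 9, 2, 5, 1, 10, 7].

4/1, 9/2, 85/19, 179/40, 980/219, 1159/259, 12570/2809, 89149/19922

Using the convergent recurrence p_i = a_i*p_{i-1} + p_{i-2}, q_i = a_i*q_{i-1} + q_{i-2} with p_{-2}=0, p_{-1}=1, q_{-2}=1, q_{-1}=0:
  i=0: a_0=4, p_0 = 4*1 + 0 = 4, q_0 = 4*0 + 1 = 1.
  i=1: a_1=2, p_1 = 2*4 + 1 = 9, q_1 = 2*1 + 0 = 2.
  i=2: a_2=9, p_2 = 9*9 + 4 = 85, q_2 = 9*2 + 1 = 19.
  i=3: a_3=2, p_3 = 2*85 + 9 = 179, q_3 = 2*19 + 2 = 40.
  i=4: a_4=5, p_4 = 5*179 + 85 = 980, q_4 = 5*40 + 19 = 219.
  i=5: a_5=1, p_5 = 1*980 + 179 = 1159, q_5 = 1*219 + 40 = 259.
  i=6: a_6=10, p_6 = 10*1159 + 980 = 12570, q_6 = 10*259 + 219 = 2809.
  i=7: a_7=7, p_7 = 7*12570 + 1159 = 89149, q_7 = 7*2809 + 259 = 19922.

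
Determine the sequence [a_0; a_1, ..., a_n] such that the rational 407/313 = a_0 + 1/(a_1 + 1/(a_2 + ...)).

Run the Euclidean algorithm on 407 and 313; the successive quotients are the partial quotients a_0, a_1, ... (each step inverts the fractional part left over by the previous one):
  407 = 1*313 + 94, so a_0 = 1.
  313 = 3*94 + 31, so a_1 = 3.
  94 = 3*31 + 1, so a_2 = 3.
  31 = 31*1 + 0, so a_3 = 31.
The remainder reaches 0 after 4 divisions, so the expansion has 4 partial quotients, read off in order.

[1; 3, 3, 31]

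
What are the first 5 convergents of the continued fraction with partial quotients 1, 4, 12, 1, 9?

1/1, 5/4, 61/49, 66/53, 655/526

Using the convergent recurrence p_i = a_i*p_{i-1} + p_{i-2}, q_i = a_i*q_{i-1} + q_{i-2} with p_{-2}=0, p_{-1}=1, q_{-2}=1, q_{-1}=0:
  i=0: a_0=1, p_0 = 1*1 + 0 = 1, q_0 = 1*0 + 1 = 1.
  i=1: a_1=4, p_1 = 4*1 + 1 = 5, q_1 = 4*1 + 0 = 4.
  i=2: a_2=12, p_2 = 12*5 + 1 = 61, q_2 = 12*4 + 1 = 49.
  i=3: a_3=1, p_3 = 1*61 + 5 = 66, q_3 = 1*49 + 4 = 53.
  i=4: a_4=9, p_4 = 9*66 + 61 = 655, q_4 = 9*53 + 49 = 526.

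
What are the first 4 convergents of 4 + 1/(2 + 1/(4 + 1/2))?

Using the convergent recurrence p_i = a_i*p_{i-1} + p_{i-2}, q_i = a_i*q_{i-1} + q_{i-2} with p_{-2}=0, p_{-1}=1, q_{-2}=1, q_{-1}=0:
  i=0: a_0=4, p_0 = 4*1 + 0 = 4, q_0 = 4*0 + 1 = 1.
  i=1: a_1=2, p_1 = 2*4 + 1 = 9, q_1 = 2*1 + 0 = 2.
  i=2: a_2=4, p_2 = 4*9 + 4 = 40, q_2 = 4*2 + 1 = 9.
  i=3: a_3=2, p_3 = 2*40 + 9 = 89, q_3 = 2*9 + 2 = 20.

4/1, 9/2, 40/9, 89/20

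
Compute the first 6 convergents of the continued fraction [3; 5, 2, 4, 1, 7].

Using the convergent recurrence p_i = a_i*p_{i-1} + p_{i-2}, q_i = a_i*q_{i-1} + q_{i-2} with p_{-2}=0, p_{-1}=1, q_{-2}=1, q_{-1}=0:
  i=0: a_0=3, p_0 = 3*1 + 0 = 3, q_0 = 3*0 + 1 = 1.
  i=1: a_1=5, p_1 = 5*3 + 1 = 16, q_1 = 5*1 + 0 = 5.
  i=2: a_2=2, p_2 = 2*16 + 3 = 35, q_2 = 2*5 + 1 = 11.
  i=3: a_3=4, p_3 = 4*35 + 16 = 156, q_3 = 4*11 + 5 = 49.
  i=4: a_4=1, p_4 = 1*156 + 35 = 191, q_4 = 1*49 + 11 = 60.
  i=5: a_5=7, p_5 = 7*191 + 156 = 1493, q_5 = 7*60 + 49 = 469.

3/1, 16/5, 35/11, 156/49, 191/60, 1493/469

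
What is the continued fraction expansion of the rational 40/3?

Run the Euclidean algorithm on 40 and 3; the successive quotients are the partial quotients a_0, a_1, ... (each step inverts the fractional part left over by the previous one):
  40 = 13*3 + 1, so a_0 = 13.
  3 = 3*1 + 0, so a_1 = 3.
The remainder reaches 0 after 2 divisions, so the expansion has 2 partial quotients, read off in order.

[13; 3]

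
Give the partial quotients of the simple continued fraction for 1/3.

[0; 3]

Run the Euclidean algorithm on 1 and 3; the successive quotients are the partial quotients a_0, a_1, ... (each step inverts the fractional part left over by the previous one):
  1 = 0*3 + 1, so a_0 = 0.
  3 = 3*1 + 0, so a_1 = 3.
The remainder reaches 0 after 2 divisions, so the expansion has 2 partial quotients, read off in order.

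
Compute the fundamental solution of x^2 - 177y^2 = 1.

First expand sqrt(177) as a continued fraction. With x_i = (sqrt(177) + m_i)/d_i and (m_0, d_0) = (0, 1): a_0 = floor(sqrt(177)) = 13, since 13^2 = 169 <= 177 < 196 = 14^2.
Iterate m_{i+1} = d_i*a_i - m_i, d_{i+1} = (177 - m_{i+1}^2)/d_i, a_{i+1} = floor((a_0 + m_{i+1})/d_{i+1}):
  m_1 = 1*13 - 0 = 13, d_1 = (177 - 13^2)/1 = 8/1 = 8, a_1 = floor((13 + 13)/8) = 3.
  m_2 = 8*3 - 13 = 11, d_2 = (177 - 11^2)/8 = 56/8 = 7, a_2 = floor((13 + 11)/7) = 3.
  m_3 = 7*3 - 11 = 10, d_3 = (177 - 10^2)/7 = 77/7 = 11, a_3 = floor((13 + 10)/11) = 2.
  m_4 = 11*2 - 10 = 12, d_4 = (177 - 12^2)/11 = 33/11 = 3, a_4 = floor((13 + 12)/3) = 8.
  m_5 = 3*8 - 12 = 12, d_5 = (177 - 12^2)/3 = 33/3 = 11, a_5 = floor((13 + 12)/11) = 2.
  m_6 = 11*2 - 12 = 10, d_6 = (177 - 10^2)/11 = 77/11 = 7, a_6 = floor((13 + 10)/7) = 3.
  m_7 = 7*3 - 10 = 11, d_7 = (177 - 11^2)/7 = 56/7 = 8, a_7 = floor((13 + 11)/8) = 3.
  m_8 = 8*3 - 11 = 13, d_8 = (177 - 13^2)/8 = 8/8 = 1, a_8 = floor((13 + 13)/1) = 26.
  m_9 = 1*26 - 13 = 13, d_9 = (177 - 13^2)/1 = 8/1 = 8: (m_9, d_9) = (m_1, d_1) = (13, 8), so from here the quotients repeat a_1, ..., a_8; the period length is 8.
So sqrt(177) = [13; (3, 3, 2, 8, 2, 3, 3, 26)] with period length k = 8.
k is even, so the fundamental solution of x^2 - 177y^2 = 1 is (p_{k-1}, q_{k-1}) = (p_7, q_7); compute convergents through index 7.
Convergents (p_i = a_i*p_{i-1} + p_{i-2}, q_i = a_i*q_{i-1} + q_{i-2} with p_{-2}=0, p_{-1}=1, q_{-2}=1, q_{-1}=0):
  i=0: a_0=13, p_0 = 13*1 + 0 = 13, q_0 = 13*0 + 1 = 1.
  i=1: a_1=3, p_1 = 3*13 + 1 = 40, q_1 = 3*1 + 0 = 3.
  i=2: a_2=3, p_2 = 3*40 + 13 = 133, q_2 = 3*3 + 1 = 10.
  i=3: a_3=2, p_3 = 2*133 + 40 = 306, q_3 = 2*10 + 3 = 23.
  i=4: a_4=8, p_4 = 8*306 + 133 = 2581, q_4 = 8*23 + 10 = 194.
  i=5: a_5=2, p_5 = 2*2581 + 306 = 5468, q_5 = 2*194 + 23 = 411.
  i=6: a_6=3, p_6 = 3*5468 + 2581 = 18985, q_6 = 3*411 + 194 = 1427.
  i=7: a_7=3, p_7 = 3*18985 + 5468 = 62423, q_7 = 3*1427 + 411 = 4692.
Check: 62423^2 - 177*4692^2 = 3896630929 - 3896630928 = 1, so (x, y) = (62423, 4692) solves the equation, and by the theorem it is the least positive solution.

(x, y) = (62423, 4692)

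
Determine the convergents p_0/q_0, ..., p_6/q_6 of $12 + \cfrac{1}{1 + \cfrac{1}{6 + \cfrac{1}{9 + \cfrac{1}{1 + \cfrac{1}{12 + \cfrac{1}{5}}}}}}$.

12/1, 13/1, 90/7, 823/64, 913/71, 11779/916, 59808/4651

Using the convergent recurrence p_i = a_i*p_{i-1} + p_{i-2}, q_i = a_i*q_{i-1} + q_{i-2} with p_{-2}=0, p_{-1}=1, q_{-2}=1, q_{-1}=0:
  i=0: a_0=12, p_0 = 12*1 + 0 = 12, q_0 = 12*0 + 1 = 1.
  i=1: a_1=1, p_1 = 1*12 + 1 = 13, q_1 = 1*1 + 0 = 1.
  i=2: a_2=6, p_2 = 6*13 + 12 = 90, q_2 = 6*1 + 1 = 7.
  i=3: a_3=9, p_3 = 9*90 + 13 = 823, q_3 = 9*7 + 1 = 64.
  i=4: a_4=1, p_4 = 1*823 + 90 = 913, q_4 = 1*64 + 7 = 71.
  i=5: a_5=12, p_5 = 12*913 + 823 = 11779, q_5 = 12*71 + 64 = 916.
  i=6: a_6=5, p_6 = 5*11779 + 913 = 59808, q_6 = 5*916 + 71 = 4651.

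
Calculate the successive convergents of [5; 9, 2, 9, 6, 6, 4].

Using the convergent recurrence p_i = a_i*p_{i-1} + p_{i-2}, q_i = a_i*q_{i-1} + q_{i-2} with p_{-2}=0, p_{-1}=1, q_{-2}=1, q_{-1}=0:
  i=0: a_0=5, p_0 = 5*1 + 0 = 5, q_0 = 5*0 + 1 = 1.
  i=1: a_1=9, p_1 = 9*5 + 1 = 46, q_1 = 9*1 + 0 = 9.
  i=2: a_2=2, p_2 = 2*46 + 5 = 97, q_2 = 2*9 + 1 = 19.
  i=3: a_3=9, p_3 = 9*97 + 46 = 919, q_3 = 9*19 + 9 = 180.
  i=4: a_4=6, p_4 = 6*919 + 97 = 5611, q_4 = 6*180 + 19 = 1099.
  i=5: a_5=6, p_5 = 6*5611 + 919 = 34585, q_5 = 6*1099 + 180 = 6774.
  i=6: a_6=4, p_6 = 4*34585 + 5611 = 143951, q_6 = 4*6774 + 1099 = 28195.

5/1, 46/9, 97/19, 919/180, 5611/1099, 34585/6774, 143951/28195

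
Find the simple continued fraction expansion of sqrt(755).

[27; (2, 10, 2, 54)]

Write x_i = (sqrt(755) + m_i)/d_i with (m_0, d_0) = (0, 1). a_0 = floor(sqrt(755)) = 27, since 27^2 = 729 <= 755 < 784 = 28^2.
Iterate m_{i+1} = d_i*a_i - m_i, d_{i+1} = (755 - m_{i+1}^2)/d_i, a_{i+1} = floor((a_0 + m_{i+1})/d_{i+1}):
  m_1 = 1*27 - 0 = 27, d_1 = (755 - 27^2)/1 = 26/1 = 26, a_1 = floor((27 + 27)/26) = 2.
  m_2 = 26*2 - 27 = 25, d_2 = (755 - 25^2)/26 = 130/26 = 5, a_2 = floor((27 + 25)/5) = 10.
  m_3 = 5*10 - 25 = 25, d_3 = (755 - 25^2)/5 = 130/5 = 26, a_3 = floor((27 + 25)/26) = 2.
  m_4 = 26*2 - 25 = 27, d_4 = (755 - 27^2)/26 = 26/26 = 1, a_4 = floor((27 + 27)/1) = 54.
  m_5 = 1*54 - 27 = 27, d_5 = (755 - 27^2)/1 = 26/1 = 26: (m_5, d_5) = (m_1, d_1) = (27, 26), so from here the quotients repeat a_1, ..., a_4; the period length is 4.
Hence the expansion of sqrt(755) is a_0 = 27 followed by the repeating block 2, 10, 2, 54 (period 4).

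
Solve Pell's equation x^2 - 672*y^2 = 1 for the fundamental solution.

(x, y) = (337, 13)

First expand sqrt(672) as a continued fraction. With x_i = (sqrt(672) + m_i)/d_i and (m_0, d_0) = (0, 1): a_0 = floor(sqrt(672)) = 25, since 25^2 = 625 <= 672 < 676 = 26^2.
Iterate m_{i+1} = d_i*a_i - m_i, d_{i+1} = (672 - m_{i+1}^2)/d_i, a_{i+1} = floor((a_0 + m_{i+1})/d_{i+1}):
  m_1 = 1*25 - 0 = 25, d_1 = (672 - 25^2)/1 = 47/1 = 47, a_1 = floor((25 + 25)/47) = 1.
  m_2 = 47*1 - 25 = 22, d_2 = (672 - 22^2)/47 = 188/47 = 4, a_2 = floor((25 + 22)/4) = 11.
  m_3 = 4*11 - 22 = 22, d_3 = (672 - 22^2)/4 = 188/4 = 47, a_3 = floor((25 + 22)/47) = 1.
  m_4 = 47*1 - 22 = 25, d_4 = (672 - 25^2)/47 = 47/47 = 1, a_4 = floor((25 + 25)/1) = 50.
  m_5 = 1*50 - 25 = 25, d_5 = (672 - 25^2)/1 = 47/1 = 47: (m_5, d_5) = (m_1, d_1) = (25, 47), so from here the quotients repeat a_1, ..., a_4; the period length is 4.
So sqrt(672) = [25; (1, 11, 1, 50)] with period length k = 4.
k is even, so the fundamental solution of x^2 - 672y^2 = 1 is (p_{k-1}, q_{k-1}) = (p_3, q_3); compute convergents through index 3.
Convergents (p_i = a_i*p_{i-1} + p_{i-2}, q_i = a_i*q_{i-1} + q_{i-2} with p_{-2}=0, p_{-1}=1, q_{-2}=1, q_{-1}=0):
  i=0: a_0=25, p_0 = 25*1 + 0 = 25, q_0 = 25*0 + 1 = 1.
  i=1: a_1=1, p_1 = 1*25 + 1 = 26, q_1 = 1*1 + 0 = 1.
  i=2: a_2=11, p_2 = 11*26 + 25 = 311, q_2 = 11*1 + 1 = 12.
  i=3: a_3=1, p_3 = 1*311 + 26 = 337, q_3 = 1*12 + 1 = 13.
Check: 337^2 - 672*13^2 = 113569 - 113568 = 1, so (x, y) = (337, 13) solves the equation, and by the theorem it is the least positive solution.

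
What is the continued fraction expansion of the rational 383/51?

Run the Euclidean algorithm on 383 and 51; the successive quotients are the partial quotients a_0, a_1, ... (each step inverts the fractional part left over by the previous one):
  383 = 7*51 + 26, so a_0 = 7.
  51 = 1*26 + 25, so a_1 = 1.
  26 = 1*25 + 1, so a_2 = 1.
  25 = 25*1 + 0, so a_3 = 25.
The remainder reaches 0 after 4 divisions, so the expansion has 4 partial quotients, read off in order.

[7; 1, 1, 25]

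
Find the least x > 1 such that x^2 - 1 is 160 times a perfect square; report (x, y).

First expand sqrt(160) as a continued fraction. With x_i = (sqrt(160) + m_i)/d_i and (m_0, d_0) = (0, 1): a_0 = floor(sqrt(160)) = 12, since 12^2 = 144 <= 160 < 169 = 13^2.
Iterate m_{i+1} = d_i*a_i - m_i, d_{i+1} = (160 - m_{i+1}^2)/d_i, a_{i+1} = floor((a_0 + m_{i+1})/d_{i+1}):
  m_1 = 1*12 - 0 = 12, d_1 = (160 - 12^2)/1 = 16/1 = 16, a_1 = floor((12 + 12)/16) = 1.
  m_2 = 16*1 - 12 = 4, d_2 = (160 - 4^2)/16 = 144/16 = 9, a_2 = floor((12 + 4)/9) = 1.
  m_3 = 9*1 - 4 = 5, d_3 = (160 - 5^2)/9 = 135/9 = 15, a_3 = floor((12 + 5)/15) = 1.
  m_4 = 15*1 - 5 = 10, d_4 = (160 - 10^2)/15 = 60/15 = 4, a_4 = floor((12 + 10)/4) = 5.
  m_5 = 4*5 - 10 = 10, d_5 = (160 - 10^2)/4 = 60/4 = 15, a_5 = floor((12 + 10)/15) = 1.
  m_6 = 15*1 - 10 = 5, d_6 = (160 - 5^2)/15 = 135/15 = 9, a_6 = floor((12 + 5)/9) = 1.
  m_7 = 9*1 - 5 = 4, d_7 = (160 - 4^2)/9 = 144/9 = 16, a_7 = floor((12 + 4)/16) = 1.
  m_8 = 16*1 - 4 = 12, d_8 = (160 - 12^2)/16 = 16/16 = 1, a_8 = floor((12 + 12)/1) = 24.
  m_9 = 1*24 - 12 = 12, d_9 = (160 - 12^2)/1 = 16/1 = 16: (m_9, d_9) = (m_1, d_1) = (12, 16), so from here the quotients repeat a_1, ..., a_8; the period length is 8.
So sqrt(160) = [12; (1, 1, 1, 5, 1, 1, 1, 24)] with period length k = 8.
k is even, so the fundamental solution of x^2 - 160y^2 = 1 is (p_{k-1}, q_{k-1}) = (p_7, q_7); compute convergents through index 7.
Convergents (p_i = a_i*p_{i-1} + p_{i-2}, q_i = a_i*q_{i-1} + q_{i-2} with p_{-2}=0, p_{-1}=1, q_{-2}=1, q_{-1}=0):
  i=0: a_0=12, p_0 = 12*1 + 0 = 12, q_0 = 12*0 + 1 = 1.
  i=1: a_1=1, p_1 = 1*12 + 1 = 13, q_1 = 1*1 + 0 = 1.
  i=2: a_2=1, p_2 = 1*13 + 12 = 25, q_2 = 1*1 + 1 = 2.
  i=3: a_3=1, p_3 = 1*25 + 13 = 38, q_3 = 1*2 + 1 = 3.
  i=4: a_4=5, p_4 = 5*38 + 25 = 215, q_4 = 5*3 + 2 = 17.
  i=5: a_5=1, p_5 = 1*215 + 38 = 253, q_5 = 1*17 + 3 = 20.
  i=6: a_6=1, p_6 = 1*253 + 215 = 468, q_6 = 1*20 + 17 = 37.
  i=7: a_7=1, p_7 = 1*468 + 253 = 721, q_7 = 1*37 + 20 = 57.
Check: 721^2 - 160*57^2 = 519841 - 519840 = 1, so (x, y) = (721, 57) solves the equation, and by the theorem it is the least positive solution.

(x, y) = (721, 57)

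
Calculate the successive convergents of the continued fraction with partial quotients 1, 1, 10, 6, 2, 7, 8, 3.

1/1, 2/1, 21/11, 128/67, 277/145, 2067/1082, 16813/8801, 52506/27485

Using the convergent recurrence p_i = a_i*p_{i-1} + p_{i-2}, q_i = a_i*q_{i-1} + q_{i-2} with p_{-2}=0, p_{-1}=1, q_{-2}=1, q_{-1}=0:
  i=0: a_0=1, p_0 = 1*1 + 0 = 1, q_0 = 1*0 + 1 = 1.
  i=1: a_1=1, p_1 = 1*1 + 1 = 2, q_1 = 1*1 + 0 = 1.
  i=2: a_2=10, p_2 = 10*2 + 1 = 21, q_2 = 10*1 + 1 = 11.
  i=3: a_3=6, p_3 = 6*21 + 2 = 128, q_3 = 6*11 + 1 = 67.
  i=4: a_4=2, p_4 = 2*128 + 21 = 277, q_4 = 2*67 + 11 = 145.
  i=5: a_5=7, p_5 = 7*277 + 128 = 2067, q_5 = 7*145 + 67 = 1082.
  i=6: a_6=8, p_6 = 8*2067 + 277 = 16813, q_6 = 8*1082 + 145 = 8801.
  i=7: a_7=3, p_7 = 3*16813 + 2067 = 52506, q_7 = 3*8801 + 1082 = 27485.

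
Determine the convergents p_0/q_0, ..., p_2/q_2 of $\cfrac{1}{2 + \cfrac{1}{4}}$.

0/1, 1/2, 4/9

Using the convergent recurrence p_i = a_i*p_{i-1} + p_{i-2}, q_i = a_i*q_{i-1} + q_{i-2} with p_{-2}=0, p_{-1}=1, q_{-2}=1, q_{-1}=0:
  i=0: a_0=0, p_0 = 0*1 + 0 = 0, q_0 = 0*0 + 1 = 1.
  i=1: a_1=2, p_1 = 2*0 + 1 = 1, q_1 = 2*1 + 0 = 2.
  i=2: a_2=4, p_2 = 4*1 + 0 = 4, q_2 = 4*2 + 1 = 9.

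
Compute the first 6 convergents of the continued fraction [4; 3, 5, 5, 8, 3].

Using the convergent recurrence p_i = a_i*p_{i-1} + p_{i-2}, q_i = a_i*q_{i-1} + q_{i-2} with p_{-2}=0, p_{-1}=1, q_{-2}=1, q_{-1}=0:
  i=0: a_0=4, p_0 = 4*1 + 0 = 4, q_0 = 4*0 + 1 = 1.
  i=1: a_1=3, p_1 = 3*4 + 1 = 13, q_1 = 3*1 + 0 = 3.
  i=2: a_2=5, p_2 = 5*13 + 4 = 69, q_2 = 5*3 + 1 = 16.
  i=3: a_3=5, p_3 = 5*69 + 13 = 358, q_3 = 5*16 + 3 = 83.
  i=4: a_4=8, p_4 = 8*358 + 69 = 2933, q_4 = 8*83 + 16 = 680.
  i=5: a_5=3, p_5 = 3*2933 + 358 = 9157, q_5 = 3*680 + 83 = 2123.

4/1, 13/3, 69/16, 358/83, 2933/680, 9157/2123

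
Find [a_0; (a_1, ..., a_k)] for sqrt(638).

[25; (3, 1, 6, 2, 6, 1, 3, 50)]

Write x_i = (sqrt(638) + m_i)/d_i with (m_0, d_0) = (0, 1). a_0 = floor(sqrt(638)) = 25, since 25^2 = 625 <= 638 < 676 = 26^2.
Iterate m_{i+1} = d_i*a_i - m_i, d_{i+1} = (638 - m_{i+1}^2)/d_i, a_{i+1} = floor((a_0 + m_{i+1})/d_{i+1}):
  m_1 = 1*25 - 0 = 25, d_1 = (638 - 25^2)/1 = 13/1 = 13, a_1 = floor((25 + 25)/13) = 3.
  m_2 = 13*3 - 25 = 14, d_2 = (638 - 14^2)/13 = 442/13 = 34, a_2 = floor((25 + 14)/34) = 1.
  m_3 = 34*1 - 14 = 20, d_3 = (638 - 20^2)/34 = 238/34 = 7, a_3 = floor((25 + 20)/7) = 6.
  m_4 = 7*6 - 20 = 22, d_4 = (638 - 22^2)/7 = 154/7 = 22, a_4 = floor((25 + 22)/22) = 2.
  m_5 = 22*2 - 22 = 22, d_5 = (638 - 22^2)/22 = 154/22 = 7, a_5 = floor((25 + 22)/7) = 6.
  m_6 = 7*6 - 22 = 20, d_6 = (638 - 20^2)/7 = 238/7 = 34, a_6 = floor((25 + 20)/34) = 1.
  m_7 = 34*1 - 20 = 14, d_7 = (638 - 14^2)/34 = 442/34 = 13, a_7 = floor((25 + 14)/13) = 3.
  m_8 = 13*3 - 14 = 25, d_8 = (638 - 25^2)/13 = 13/13 = 1, a_8 = floor((25 + 25)/1) = 50.
  m_9 = 1*50 - 25 = 25, d_9 = (638 - 25^2)/1 = 13/1 = 13: (m_9, d_9) = (m_1, d_1) = (25, 13), so from here the quotients repeat a_1, ..., a_8; the period length is 8.
Hence the expansion of sqrt(638) is a_0 = 25 followed by the repeating block 3, 1, 6, 2, 6, 1, 3, 50 (period 8).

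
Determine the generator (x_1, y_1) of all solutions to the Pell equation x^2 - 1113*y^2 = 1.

First expand sqrt(1113) as a continued fraction. With x_i = (sqrt(1113) + m_i)/d_i and (m_0, d_0) = (0, 1): a_0 = floor(sqrt(1113)) = 33, since 33^2 = 1089 <= 1113 < 1156 = 34^2.
Iterate m_{i+1} = d_i*a_i - m_i, d_{i+1} = (1113 - m_{i+1}^2)/d_i, a_{i+1} = floor((a_0 + m_{i+1})/d_{i+1}):
  m_1 = 1*33 - 0 = 33, d_1 = (1113 - 33^2)/1 = 24/1 = 24, a_1 = floor((33 + 33)/24) = 2.
  m_2 = 24*2 - 33 = 15, d_2 = (1113 - 15^2)/24 = 888/24 = 37, a_2 = floor((33 + 15)/37) = 1.
  m_3 = 37*1 - 15 = 22, d_3 = (1113 - 22^2)/37 = 629/37 = 17, a_3 = floor((33 + 22)/17) = 3.
  m_4 = 17*3 - 22 = 29, d_4 = (1113 - 29^2)/17 = 272/17 = 16, a_4 = floor((33 + 29)/16) = 3.
  m_5 = 16*3 - 29 = 19, d_5 = (1113 - 19^2)/16 = 752/16 = 47, a_5 = floor((33 + 19)/47) = 1.
  m_6 = 47*1 - 19 = 28, d_6 = (1113 - 28^2)/47 = 329/47 = 7, a_6 = floor((33 + 28)/7) = 8.
  m_7 = 7*8 - 28 = 28, d_7 = (1113 - 28^2)/7 = 329/7 = 47, a_7 = floor((33 + 28)/47) = 1.
  m_8 = 47*1 - 28 = 19, d_8 = (1113 - 19^2)/47 = 752/47 = 16, a_8 = floor((33 + 19)/16) = 3.
  m_9 = 16*3 - 19 = 29, d_9 = (1113 - 29^2)/16 = 272/16 = 17, a_9 = floor((33 + 29)/17) = 3.
  m_10 = 17*3 - 29 = 22, d_10 = (1113 - 22^2)/17 = 629/17 = 37, a_10 = floor((33 + 22)/37) = 1.
  m_11 = 37*1 - 22 = 15, d_11 = (1113 - 15^2)/37 = 888/37 = 24, a_11 = floor((33 + 15)/24) = 2.
  m_12 = 24*2 - 15 = 33, d_12 = (1113 - 33^2)/24 = 24/24 = 1, a_12 = floor((33 + 33)/1) = 66.
  m_13 = 1*66 - 33 = 33, d_13 = (1113 - 33^2)/1 = 24/1 = 24: (m_13, d_13) = (m_1, d_1) = (33, 24), so from here the quotients repeat a_1, ..., a_12; the period length is 12.
So sqrt(1113) = [33; (2, 1, 3, 3, 1, 8, 1, 3, 3, 1, 2, 66)] with period length k = 12.
k is even, so the fundamental solution of x^2 - 1113y^2 = 1 is (p_{k-1}, q_{k-1}) = (p_11, q_11); compute convergents through index 11.
Convergents (p_i = a_i*p_{i-1} + p_{i-2}, q_i = a_i*q_{i-1} + q_{i-2} with p_{-2}=0, p_{-1}=1, q_{-2}=1, q_{-1}=0):
  i=0: a_0=33, p_0 = 33*1 + 0 = 33, q_0 = 33*0 + 1 = 1.
  i=1: a_1=2, p_1 = 2*33 + 1 = 67, q_1 = 2*1 + 0 = 2.
  i=2: a_2=1, p_2 = 1*67 + 33 = 100, q_2 = 1*2 + 1 = 3.
  i=3: a_3=3, p_3 = 3*100 + 67 = 367, q_3 = 3*3 + 2 = 11.
  i=4: a_4=3, p_4 = 3*367 + 100 = 1201, q_4 = 3*11 + 3 = 36.
  i=5: a_5=1, p_5 = 1*1201 + 367 = 1568, q_5 = 1*36 + 11 = 47.
  i=6: a_6=8, p_6 = 8*1568 + 1201 = 13745, q_6 = 8*47 + 36 = 412.
  i=7: a_7=1, p_7 = 1*13745 + 1568 = 15313, q_7 = 1*412 + 47 = 459.
  i=8: a_8=3, p_8 = 3*15313 + 13745 = 59684, q_8 = 3*459 + 412 = 1789.
  i=9: a_9=3, p_9 = 3*59684 + 15313 = 194365, q_9 = 3*1789 + 459 = 5826.
  i=10: a_10=1, p_10 = 1*194365 + 59684 = 254049, q_10 = 1*5826 + 1789 = 7615.
  i=11: a_11=2, p_11 = 2*254049 + 194365 = 702463, q_11 = 2*7615 + 5826 = 21056.
Check: 702463^2 - 1113*21056^2 = 493454266369 - 493454266368 = 1, so (x, y) = (702463, 21056) solves the equation, and by the theorem it is the least positive solution.

(x, y) = (702463, 21056)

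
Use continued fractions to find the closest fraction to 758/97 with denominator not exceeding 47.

211/27

Expand x = 758/97 as a continued fraction with the Euclidean algorithm:
  758 = 7*97 + 79, so a_0 = 7.
  97 = 1*79 + 18, so a_1 = 1.
  79 = 4*18 + 7, so a_2 = 4.
  18 = 2*7 + 4, so a_3 = 2.
  7 = 1*4 + 3, so a_4 = 1.
  4 = 1*3 + 1, so a_5 = 1.
  3 = 3*1 + 0, so a_6 = 3.
so x = [7; 1, 4, 2, 1, 1, 3].
Convergents (p_i = a_i*p_{i-1} + p_{i-2}, q_i = a_i*q_{i-1} + q_{i-2} with p_{-2}=0, p_{-1}=1, q_{-2}=1, q_{-1}=0), until the denominator exceeds 47:
  i=0: a_0=7, p_0 = 7*1 + 0 = 7, q_0 = 7*0 + 1 = 1.
  i=1: a_1=1, p_1 = 1*7 + 1 = 8, q_1 = 1*1 + 0 = 1.
  i=2: a_2=4, p_2 = 4*8 + 7 = 39, q_2 = 4*1 + 1 = 5.
  i=3: a_3=2, p_3 = 2*39 + 8 = 86, q_3 = 2*5 + 1 = 11.
  i=4: a_4=1, p_4 = 1*86 + 39 = 125, q_4 = 1*11 + 5 = 16.
  i=5: a_5=1, p_5 = 1*125 + 86 = 211, q_5 = 1*16 + 11 = 27.
  i=6: a_6=3, p_6 = 3*211 + 125 = 758, q_6 = 3*27 + 16 = 97.
q_6 = 97 > 47, so the last convergent with denominator <= 47 is p_5/q_5 = 211/27.
The closest fraction with denominator <= 47 is either p_5/q_5 or the intermediate fraction (k*p_5 + p_4)/(k*q_5 + q_4) with the largest k >= 1 whose denominator stays <= 47; these approach x as k grows, and every other convergent or intermediate fraction in range is farther away.
Largest k: floor((47 - q_4)/q_5) = floor((47 - 16)/27) = 1.
That gives (1*211 + 125)/(1*27 + 16) = 336/43.
Compare the errors: |x - 211/27| = |758*27 - 211*97|/(97*27) = 1/2619, and |x - 336/43| = |758*43 - 336*97|/(97*43) = 2/4171.
Cross-multiplying, 1*4171 = 4171 < 5238 = 2*2619, so 1/2619 is smaller: the convergent 211/27 is closer to x than 336/43.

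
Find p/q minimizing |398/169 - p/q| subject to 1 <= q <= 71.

Expand x = 398/169 as a continued fraction with the Euclidean algorithm:
  398 = 2*169 + 60, so a_0 = 2.
  169 = 2*60 + 49, so a_1 = 2.
  60 = 1*49 + 11, so a_2 = 1.
  49 = 4*11 + 5, so a_3 = 4.
  11 = 2*5 + 1, so a_4 = 2.
  5 = 5*1 + 0, so a_5 = 5.
so x = [2; 2, 1, 4, 2, 5].
Convergents (p_i = a_i*p_{i-1} + p_{i-2}, q_i = a_i*q_{i-1} + q_{i-2} with p_{-2}=0, p_{-1}=1, q_{-2}=1, q_{-1}=0), until the denominator exceeds 71:
  i=0: a_0=2, p_0 = 2*1 + 0 = 2, q_0 = 2*0 + 1 = 1.
  i=1: a_1=2, p_1 = 2*2 + 1 = 5, q_1 = 2*1 + 0 = 2.
  i=2: a_2=1, p_2 = 1*5 + 2 = 7, q_2 = 1*2 + 1 = 3.
  i=3: a_3=4, p_3 = 4*7 + 5 = 33, q_3 = 4*3 + 2 = 14.
  i=4: a_4=2, p_4 = 2*33 + 7 = 73, q_4 = 2*14 + 3 = 31.
  i=5: a_5=5, p_5 = 5*73 + 33 = 398, q_5 = 5*31 + 14 = 169.
q_5 = 169 > 71, so the last convergent with denominator <= 71 is p_4/q_4 = 73/31.
The closest fraction with denominator <= 71 is either p_4/q_4 or the intermediate fraction (k*p_4 + p_3)/(k*q_4 + q_3) with the largest k >= 1 whose denominator stays <= 71; these approach x as k grows, and every other convergent or intermediate fraction in range is farther away.
Largest k: floor((71 - q_3)/q_4) = floor((71 - 14)/31) = 1.
That gives (1*73 + 33)/(1*31 + 14) = 106/45.
Compare the errors: |x - 73/31| = |398*31 - 73*169|/(169*31) = 1/5239, and |x - 106/45| = |398*45 - 106*169|/(169*45) = 4/7605.
Cross-multiplying, 1*7605 = 7605 < 20956 = 4*5239, so 1/5239 is smaller: the convergent 73/31 is closer to x than 106/45.

73/31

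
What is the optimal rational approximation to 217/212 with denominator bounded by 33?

34/33

Expand x = 217/212 as a continued fraction with the Euclidean algorithm:
  217 = 1*212 + 5, so a_0 = 1.
  212 = 42*5 + 2, so a_1 = 42.
  5 = 2*2 + 1, so a_2 = 2.
  2 = 2*1 + 0, so a_3 = 2.
so x = [1; 42, 2, 2].
Convergents (p_i = a_i*p_{i-1} + p_{i-2}, q_i = a_i*q_{i-1} + q_{i-2} with p_{-2}=0, p_{-1}=1, q_{-2}=1, q_{-1}=0), until the denominator exceeds 33:
  i=0: a_0=1, p_0 = 1*1 + 0 = 1, q_0 = 1*0 + 1 = 1.
  i=1: a_1=42, p_1 = 42*1 + 1 = 43, q_1 = 42*1 + 0 = 42.
q_1 = 42 > 33, so the last convergent with denominator <= 33 is p_0/q_0 = 1/1.
The closest fraction with denominator <= 33 is either p_0/q_0 or the intermediate fraction (k*p_0 + p_{-1})/(k*q_0 + q_{-1}) with the largest k >= 1 whose denominator stays <= 33; these approach x as k grows, and every other convergent or intermediate fraction in range is farther away.
Largest k: floor((33 - q_{-1})/q_0) = floor((33 - 0)/1) = 33 (using the seeds p_{-1} = 1, q_{-1} = 0).
That gives (33*1 + 1)/(33*1 + 0) = 34/33.
Compare the errors: |x - 1/1| = |217*1 - 1*212|/(212*1) = 5/212, and |x - 34/33| = |217*33 - 34*212|/(212*33) = 47/6996.
Cross-multiplying, 47*212 = 9964 < 34980 = 5*6996, so 47/6996 is smaller: the intermediate fraction 34/33 is closer to x than 1/1.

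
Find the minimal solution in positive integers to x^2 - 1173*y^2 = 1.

First expand sqrt(1173) as a continued fraction. With x_i = (sqrt(1173) + m_i)/d_i and (m_0, d_0) = (0, 1): a_0 = floor(sqrt(1173)) = 34, since 34^2 = 1156 <= 1173 < 1225 = 35^2.
Iterate m_{i+1} = d_i*a_i - m_i, d_{i+1} = (1173 - m_{i+1}^2)/d_i, a_{i+1} = floor((a_0 + m_{i+1})/d_{i+1}):
  m_1 = 1*34 - 0 = 34, d_1 = (1173 - 34^2)/1 = 17/1 = 17, a_1 = floor((34 + 34)/17) = 4.
  m_2 = 17*4 - 34 = 34, d_2 = (1173 - 34^2)/17 = 17/17 = 1, a_2 = floor((34 + 34)/1) = 68.
  m_3 = 1*68 - 34 = 34, d_3 = (1173 - 34^2)/1 = 17/1 = 17: (m_3, d_3) = (m_1, d_1) = (34, 17), so from here the quotients repeat a_1, a_2; the period length is 2.
So sqrt(1173) = [34; (4, 68)] with period length k = 2.
k is even, so the fundamental solution of x^2 - 1173y^2 = 1 is (p_{k-1}, q_{k-1}) = (p_1, q_1); compute convergents through index 1.
Convergents (p_i = a_i*p_{i-1} + p_{i-2}, q_i = a_i*q_{i-1} + q_{i-2} with p_{-2}=0, p_{-1}=1, q_{-2}=1, q_{-1}=0):
  i=0: a_0=34, p_0 = 34*1 + 0 = 34, q_0 = 34*0 + 1 = 1.
  i=1: a_1=4, p_1 = 4*34 + 1 = 137, q_1 = 4*1 + 0 = 4.
Check: 137^2 - 1173*4^2 = 18769 - 18768 = 1, so (x, y) = (137, 4) solves the equation, and by the theorem it is the least positive solution.

(x, y) = (137, 4)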